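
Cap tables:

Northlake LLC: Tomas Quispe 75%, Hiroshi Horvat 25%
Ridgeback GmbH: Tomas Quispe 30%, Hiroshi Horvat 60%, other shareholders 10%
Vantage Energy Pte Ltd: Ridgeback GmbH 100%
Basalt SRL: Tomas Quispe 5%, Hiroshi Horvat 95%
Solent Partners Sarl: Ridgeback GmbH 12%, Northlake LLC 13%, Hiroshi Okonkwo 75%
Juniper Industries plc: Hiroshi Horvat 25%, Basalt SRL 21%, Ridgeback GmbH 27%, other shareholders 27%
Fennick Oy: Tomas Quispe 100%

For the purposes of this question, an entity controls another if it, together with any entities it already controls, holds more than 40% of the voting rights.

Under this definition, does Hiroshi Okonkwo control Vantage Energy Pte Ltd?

No

Hiroshi Okonkwo holds 75% of Solent, so Hiroshi Okonkwo controls Solent.
Neither Hiroshi Okonkwo nor any entity Hiroshi Okonkwo controls holds any voting interest in Vantage.
So Hiroshi Okonkwo does not control Vantage.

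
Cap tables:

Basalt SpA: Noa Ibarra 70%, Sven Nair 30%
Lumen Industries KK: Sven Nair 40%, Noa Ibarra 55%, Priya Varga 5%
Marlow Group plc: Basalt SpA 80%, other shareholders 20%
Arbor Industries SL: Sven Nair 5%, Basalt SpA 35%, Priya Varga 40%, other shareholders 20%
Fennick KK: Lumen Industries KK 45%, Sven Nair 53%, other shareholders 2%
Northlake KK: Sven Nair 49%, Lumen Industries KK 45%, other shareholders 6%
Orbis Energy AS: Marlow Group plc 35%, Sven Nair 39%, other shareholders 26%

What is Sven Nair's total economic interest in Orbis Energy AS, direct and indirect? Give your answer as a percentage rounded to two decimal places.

47.40%

Sven reaches Orbis along 2 paths.
Via Basalt → Marlow: 30% × 80% × 35% = 8.4%.
Direct stake: 39% = 39%.
Total: 8.4% + 39% = 47.4%.
Rounded: 47.40%.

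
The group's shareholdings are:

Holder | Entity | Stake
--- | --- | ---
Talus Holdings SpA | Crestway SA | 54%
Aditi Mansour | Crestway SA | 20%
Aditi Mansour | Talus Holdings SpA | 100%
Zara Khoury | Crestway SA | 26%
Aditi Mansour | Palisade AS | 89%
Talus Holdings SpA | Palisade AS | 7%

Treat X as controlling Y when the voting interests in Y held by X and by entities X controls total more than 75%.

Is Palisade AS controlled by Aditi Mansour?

Yes

Aditi holds 100% of Talus, so Aditi controls Talus.
Aditi and Talus together hold 89% + 7% = 96% of Palisade, so Aditi controls Palisade.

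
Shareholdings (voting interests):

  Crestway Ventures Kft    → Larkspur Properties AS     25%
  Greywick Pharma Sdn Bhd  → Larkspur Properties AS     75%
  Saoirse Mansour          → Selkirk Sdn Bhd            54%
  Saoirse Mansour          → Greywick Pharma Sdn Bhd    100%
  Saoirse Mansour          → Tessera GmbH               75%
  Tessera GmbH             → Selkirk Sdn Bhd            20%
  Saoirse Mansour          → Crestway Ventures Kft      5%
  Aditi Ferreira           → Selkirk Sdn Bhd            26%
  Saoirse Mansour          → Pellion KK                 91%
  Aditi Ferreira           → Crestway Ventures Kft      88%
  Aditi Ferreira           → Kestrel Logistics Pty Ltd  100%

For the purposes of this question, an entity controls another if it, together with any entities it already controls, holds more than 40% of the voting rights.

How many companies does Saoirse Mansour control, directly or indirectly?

Saoirse holds 100% of Greywick, so Saoirse controls Greywick.
Saoirse holds 75% of Tessera, so Saoirse controls Tessera.
Saoirse and Tessera together hold 54% + 20% = 74% of Selkirk, so Saoirse controls Selkirk.
Saoirse holds 91% of Pellion, so Saoirse controls Pellion.
Greywick holds 75% of Larkspur, so Saoirse controls Larkspur.
No other company's threshold is met.
Saoirse controls 5 companies.

5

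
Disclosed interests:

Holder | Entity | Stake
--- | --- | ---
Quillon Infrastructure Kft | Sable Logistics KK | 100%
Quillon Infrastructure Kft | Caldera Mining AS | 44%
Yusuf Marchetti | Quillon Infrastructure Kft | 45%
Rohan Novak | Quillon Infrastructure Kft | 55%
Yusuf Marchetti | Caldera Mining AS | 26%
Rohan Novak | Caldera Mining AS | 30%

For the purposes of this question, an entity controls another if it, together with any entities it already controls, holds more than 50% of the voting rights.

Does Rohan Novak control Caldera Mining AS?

Yes

Rohan holds 55% of Quillon, so Rohan controls Quillon.
Rohan and Quillon together hold 30% + 44% = 74% of Caldera, so Rohan controls Caldera.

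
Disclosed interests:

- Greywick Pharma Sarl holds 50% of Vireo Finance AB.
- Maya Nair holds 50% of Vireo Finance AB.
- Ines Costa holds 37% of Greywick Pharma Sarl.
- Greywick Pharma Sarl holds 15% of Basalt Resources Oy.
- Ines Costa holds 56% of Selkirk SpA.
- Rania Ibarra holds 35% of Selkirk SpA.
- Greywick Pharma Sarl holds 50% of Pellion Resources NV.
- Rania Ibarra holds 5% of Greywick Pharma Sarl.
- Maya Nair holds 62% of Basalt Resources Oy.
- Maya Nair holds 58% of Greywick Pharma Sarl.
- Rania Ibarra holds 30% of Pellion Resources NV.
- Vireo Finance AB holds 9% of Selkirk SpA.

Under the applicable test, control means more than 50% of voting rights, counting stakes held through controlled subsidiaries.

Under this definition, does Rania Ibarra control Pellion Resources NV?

No

Rania's largest direct stake is 35% in Selkirk, which does not meet the threshold, so Rania controls no company.
In Pellion, Rania's side holds only 30%, not > 50%.
So Rania does not control Pellion.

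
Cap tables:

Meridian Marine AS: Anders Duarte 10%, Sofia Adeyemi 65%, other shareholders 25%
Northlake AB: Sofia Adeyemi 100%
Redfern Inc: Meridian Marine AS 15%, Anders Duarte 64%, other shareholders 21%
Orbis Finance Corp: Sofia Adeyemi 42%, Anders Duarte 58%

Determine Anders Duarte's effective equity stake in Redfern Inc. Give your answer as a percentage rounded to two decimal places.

65.50%

Anders reaches Redfern along 2 paths.
Via Meridian: 10% × 15% = 1.5%.
Direct stake: 64% = 64%.
Total: 1.5% + 64% = 65.5%.
Rounded: 65.50%.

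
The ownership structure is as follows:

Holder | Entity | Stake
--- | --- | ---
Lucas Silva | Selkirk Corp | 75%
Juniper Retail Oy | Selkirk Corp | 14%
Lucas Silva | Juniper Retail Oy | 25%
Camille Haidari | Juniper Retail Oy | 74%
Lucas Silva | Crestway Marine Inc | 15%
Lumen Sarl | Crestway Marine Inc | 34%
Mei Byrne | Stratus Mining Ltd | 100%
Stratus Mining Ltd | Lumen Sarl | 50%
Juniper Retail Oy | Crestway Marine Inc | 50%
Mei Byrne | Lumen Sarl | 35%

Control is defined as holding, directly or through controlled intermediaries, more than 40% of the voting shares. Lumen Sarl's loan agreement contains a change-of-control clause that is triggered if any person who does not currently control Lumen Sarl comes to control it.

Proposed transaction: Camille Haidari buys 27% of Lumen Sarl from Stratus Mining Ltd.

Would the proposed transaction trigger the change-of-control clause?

The purchase adds only to Camille's holdings (Stratus's stake shrinks), so Camille is the only person who could newly come to control Lumen.
Camille holds 74% of Juniper, so Camille controls Juniper.
Juniper holds 50% of Crestway, so Camille controls Crestway.
Neither Camille nor any entity Camille controls holds any voting interest in Lumen.
So before the transaction, Camille does not control Lumen.
After the purchase, Camille holds 27% of Lumen directly, and Stratus's stake falls to 23%.
After the transaction, Camille's side holds 27% of Lumen, not > 40%, so Camille still does not control Lumen.
No new person acquires control, so the clause is not triggered.

No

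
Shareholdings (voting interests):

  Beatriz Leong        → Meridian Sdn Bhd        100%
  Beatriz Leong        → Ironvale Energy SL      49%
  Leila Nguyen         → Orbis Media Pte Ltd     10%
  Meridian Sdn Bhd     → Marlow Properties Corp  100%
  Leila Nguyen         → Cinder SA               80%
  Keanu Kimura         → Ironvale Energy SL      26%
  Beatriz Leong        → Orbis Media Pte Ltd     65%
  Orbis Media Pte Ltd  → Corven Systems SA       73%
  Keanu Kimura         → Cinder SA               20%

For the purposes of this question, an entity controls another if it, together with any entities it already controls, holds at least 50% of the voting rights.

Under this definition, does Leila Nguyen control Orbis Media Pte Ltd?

No

Leila holds 80% of Cinder, so Leila controls Cinder.
In Orbis, Leila's side holds only 10%, not ≥ 50%.
So Leila does not control Orbis.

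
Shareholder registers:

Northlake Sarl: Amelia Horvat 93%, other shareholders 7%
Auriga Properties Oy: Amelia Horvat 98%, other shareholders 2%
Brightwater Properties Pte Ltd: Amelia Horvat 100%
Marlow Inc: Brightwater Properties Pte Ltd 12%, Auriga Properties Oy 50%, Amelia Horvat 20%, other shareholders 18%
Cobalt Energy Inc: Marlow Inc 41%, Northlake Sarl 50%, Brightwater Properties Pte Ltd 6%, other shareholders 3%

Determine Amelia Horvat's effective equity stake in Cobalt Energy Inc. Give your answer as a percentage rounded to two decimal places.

Amelia reaches Cobalt along 5 paths.
Via Brightwater → Marlow: 100% × 12% × 41% = 4.92%.
Via Auriga → Marlow: 98% × 50% × 41% = 20.09%.
Via Marlow: 20% × 41% = 8.2%.
Via Northlake: 93% × 50% = 46.5%.
Via Brightwater: 100% × 6% = 6%.
Total: 4.92% + 20.09% + 8.2% + 46.5% + 6% = 85.71%.

85.71%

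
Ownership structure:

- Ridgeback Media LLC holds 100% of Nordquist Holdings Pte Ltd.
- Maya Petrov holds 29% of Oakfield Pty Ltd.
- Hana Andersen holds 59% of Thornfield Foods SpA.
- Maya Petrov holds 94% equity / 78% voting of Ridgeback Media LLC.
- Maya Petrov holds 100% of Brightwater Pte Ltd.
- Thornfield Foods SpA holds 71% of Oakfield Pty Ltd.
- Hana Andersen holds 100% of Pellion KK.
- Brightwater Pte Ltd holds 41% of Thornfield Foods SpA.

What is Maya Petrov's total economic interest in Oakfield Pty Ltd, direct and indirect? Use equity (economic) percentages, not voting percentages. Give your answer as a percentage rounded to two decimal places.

58.11%

Maya reaches Oakfield along 2 paths.
Direct stake: 29% = 29%.
Via Brightwater → Thornfield: 100% × 41% × 71% = 29.11%.
Total: 29% + 29.11% = 58.11%.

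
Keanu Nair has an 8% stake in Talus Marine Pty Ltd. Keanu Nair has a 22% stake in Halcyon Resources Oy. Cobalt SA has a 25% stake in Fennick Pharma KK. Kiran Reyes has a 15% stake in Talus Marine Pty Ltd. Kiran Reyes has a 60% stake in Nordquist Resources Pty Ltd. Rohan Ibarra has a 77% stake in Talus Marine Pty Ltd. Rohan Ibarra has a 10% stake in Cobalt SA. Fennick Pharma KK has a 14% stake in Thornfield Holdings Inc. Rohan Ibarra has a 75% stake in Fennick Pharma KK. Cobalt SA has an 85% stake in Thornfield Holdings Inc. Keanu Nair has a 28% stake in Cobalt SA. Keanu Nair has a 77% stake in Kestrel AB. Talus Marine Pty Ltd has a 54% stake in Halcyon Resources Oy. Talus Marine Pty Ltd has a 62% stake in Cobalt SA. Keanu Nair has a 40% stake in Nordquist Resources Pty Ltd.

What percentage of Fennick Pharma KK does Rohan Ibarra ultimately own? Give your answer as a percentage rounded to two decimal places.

89.44%

Rohan reaches Fennick along 3 paths.
Direct stake: 75% = 75%.
Via Cobalt: 10% × 25% = 2.5%.
Via Talus → Cobalt: 77% × 62% × 25% = 11.935%.
Total: 75% + 2.5% + 11.935% = 89.435%.
Rounded: 89.44%.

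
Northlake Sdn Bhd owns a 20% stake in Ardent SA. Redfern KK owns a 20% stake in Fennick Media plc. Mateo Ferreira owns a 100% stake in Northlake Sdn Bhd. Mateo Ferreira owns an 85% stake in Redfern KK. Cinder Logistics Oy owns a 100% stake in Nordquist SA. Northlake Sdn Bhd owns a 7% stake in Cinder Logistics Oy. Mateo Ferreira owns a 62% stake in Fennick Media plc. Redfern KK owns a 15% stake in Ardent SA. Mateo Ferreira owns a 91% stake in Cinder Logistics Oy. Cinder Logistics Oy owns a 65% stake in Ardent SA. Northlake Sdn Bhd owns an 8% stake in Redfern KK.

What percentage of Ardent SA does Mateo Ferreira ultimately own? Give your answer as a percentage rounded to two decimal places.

97.65%

Mateo reaches Ardent along 5 paths.
Via Northlake → Cinder: 100% × 7% × 65% = 4.55%.
Via Cinder: 91% × 65% = 59.15%.
Via Northlake: 100% × 20% = 20%.
Via Redfern: 85% × 15% = 12.75%.
Via Northlake → Redfern: 100% × 8% × 15% = 1.2%.
Total: 4.55% + 59.15% + 20% + 12.75% + 1.2% = 97.65%.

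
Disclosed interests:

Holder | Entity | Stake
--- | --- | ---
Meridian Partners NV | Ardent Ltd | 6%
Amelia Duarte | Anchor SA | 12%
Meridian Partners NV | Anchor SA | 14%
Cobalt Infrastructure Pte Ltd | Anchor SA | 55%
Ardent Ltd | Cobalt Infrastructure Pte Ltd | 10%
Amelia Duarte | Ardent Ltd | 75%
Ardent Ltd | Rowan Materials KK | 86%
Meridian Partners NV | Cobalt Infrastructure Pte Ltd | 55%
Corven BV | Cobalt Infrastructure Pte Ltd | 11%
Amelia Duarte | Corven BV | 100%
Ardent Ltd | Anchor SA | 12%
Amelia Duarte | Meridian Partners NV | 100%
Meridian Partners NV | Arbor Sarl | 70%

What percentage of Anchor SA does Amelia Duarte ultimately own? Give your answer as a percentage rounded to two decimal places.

Amelia reaches Anchor along 8 paths.
Via Meridian: 100% × 14% = 14%.
Via Meridian → Cobalt: 100% × 55% × 55% = 30.25%.
Via Corven → Cobalt: 100% × 11% × 55% = 6.05%.
Via Meridian → Ardent → Cobalt: 100% × 6% × 10% × 55% = 0.33%.
Via Ardent → Cobalt: 75% × 10% × 55% = 4.125%.
Via Meridian → Ardent: 100% × 6% × 12% = 0.72%.
Via Ardent: 75% × 12% = 9%.
Direct stake: 12% = 12%.
Total: 14% + 30.25% + 6.05% + 0.33% + 4.125% + 0.72% + 9% + 12% = 76.475%.
Rounded: 76.48%.

76.48%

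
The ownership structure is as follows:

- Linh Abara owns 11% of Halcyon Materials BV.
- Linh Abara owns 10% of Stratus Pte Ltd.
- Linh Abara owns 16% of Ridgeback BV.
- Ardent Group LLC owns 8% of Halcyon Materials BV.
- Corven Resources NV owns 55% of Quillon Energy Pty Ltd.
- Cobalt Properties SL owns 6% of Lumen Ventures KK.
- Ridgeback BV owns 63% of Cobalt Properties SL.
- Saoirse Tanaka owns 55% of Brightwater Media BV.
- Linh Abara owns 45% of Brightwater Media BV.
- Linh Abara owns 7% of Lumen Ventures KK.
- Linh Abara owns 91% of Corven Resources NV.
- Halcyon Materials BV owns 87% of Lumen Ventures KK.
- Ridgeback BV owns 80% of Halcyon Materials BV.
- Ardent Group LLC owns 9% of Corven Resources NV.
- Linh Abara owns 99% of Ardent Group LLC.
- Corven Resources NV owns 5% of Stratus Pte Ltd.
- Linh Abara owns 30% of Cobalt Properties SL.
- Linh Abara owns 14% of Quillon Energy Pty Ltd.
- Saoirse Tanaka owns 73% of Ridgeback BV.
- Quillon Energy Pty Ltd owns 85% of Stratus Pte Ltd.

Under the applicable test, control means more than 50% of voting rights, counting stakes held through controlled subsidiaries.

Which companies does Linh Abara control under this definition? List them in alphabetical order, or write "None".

Ardent Group LLC, Corven Resources NV, Quillon Energy Pty Ltd, Stratus Pte Ltd

Linh holds 99% of Ardent, so Linh controls Ardent.
Linh and Ardent together hold 91% + 9% = 100% of Corven, so Linh controls Corven.
Corven and Linh together hold 55% + 14% = 69% of Quillon, so Linh controls Quillon.
Corven and Quillon and Linh together hold 5% + 85% + 10% = 100% of Stratus, so Linh controls Stratus.
No other company's threshold is met.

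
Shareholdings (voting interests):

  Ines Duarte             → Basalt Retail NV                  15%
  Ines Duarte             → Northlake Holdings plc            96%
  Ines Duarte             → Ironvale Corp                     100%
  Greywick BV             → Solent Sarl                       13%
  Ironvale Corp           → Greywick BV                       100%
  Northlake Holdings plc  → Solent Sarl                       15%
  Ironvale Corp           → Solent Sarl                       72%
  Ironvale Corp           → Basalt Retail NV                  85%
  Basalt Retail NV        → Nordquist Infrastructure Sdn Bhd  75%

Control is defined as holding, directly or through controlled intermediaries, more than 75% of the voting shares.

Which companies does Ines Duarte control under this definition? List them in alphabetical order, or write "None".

Ines holds 100% of Ironvale, so Ines controls Ironvale.
Ironvale holds 100% of Greywick, so Ines controls Greywick.
Ines holds 96% of Northlake, so Ines controls Northlake.
Ines and Ironvale together hold 15% + 85% = 100% of Basalt, so Ines controls Basalt.
Ironvale and Greywick and Northlake together hold 72% + 13% + 15% = 100% of Solent, so Ines controls Solent.
No other company's threshold is met.

Basalt Retail NV, Greywick BV, Ironvale Corp, Northlake Holdings plc, Solent Sarl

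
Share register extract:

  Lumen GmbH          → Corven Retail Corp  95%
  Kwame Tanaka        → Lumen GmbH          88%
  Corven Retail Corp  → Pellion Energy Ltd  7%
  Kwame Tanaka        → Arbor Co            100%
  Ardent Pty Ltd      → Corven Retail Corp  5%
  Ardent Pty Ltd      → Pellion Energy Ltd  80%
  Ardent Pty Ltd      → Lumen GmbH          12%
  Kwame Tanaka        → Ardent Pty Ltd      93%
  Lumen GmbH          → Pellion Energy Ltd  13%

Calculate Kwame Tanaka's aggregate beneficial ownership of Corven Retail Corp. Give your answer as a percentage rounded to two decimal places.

98.85%

Kwame reaches Corven along 3 paths.
Via Ardent: 93% × 5% = 4.65%.
Via Lumen: 88% × 95% = 83.6%.
Via Ardent → Lumen: 93% × 12% × 95% = 10.602%.
Total: 4.65% + 83.6% + 10.602% = 98.852%.
Rounded: 98.85%.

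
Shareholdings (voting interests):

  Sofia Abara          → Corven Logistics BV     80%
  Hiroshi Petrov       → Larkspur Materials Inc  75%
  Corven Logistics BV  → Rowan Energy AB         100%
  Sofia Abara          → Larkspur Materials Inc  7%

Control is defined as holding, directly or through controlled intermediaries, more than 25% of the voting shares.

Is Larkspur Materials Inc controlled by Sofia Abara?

Sofia holds 80% of Corven, so Sofia controls Corven.
Corven holds 100% of Rowan, so Sofia controls Rowan.
In Larkspur, Sofia's side holds only 7%, not > 25%.
So Sofia does not control Larkspur.

No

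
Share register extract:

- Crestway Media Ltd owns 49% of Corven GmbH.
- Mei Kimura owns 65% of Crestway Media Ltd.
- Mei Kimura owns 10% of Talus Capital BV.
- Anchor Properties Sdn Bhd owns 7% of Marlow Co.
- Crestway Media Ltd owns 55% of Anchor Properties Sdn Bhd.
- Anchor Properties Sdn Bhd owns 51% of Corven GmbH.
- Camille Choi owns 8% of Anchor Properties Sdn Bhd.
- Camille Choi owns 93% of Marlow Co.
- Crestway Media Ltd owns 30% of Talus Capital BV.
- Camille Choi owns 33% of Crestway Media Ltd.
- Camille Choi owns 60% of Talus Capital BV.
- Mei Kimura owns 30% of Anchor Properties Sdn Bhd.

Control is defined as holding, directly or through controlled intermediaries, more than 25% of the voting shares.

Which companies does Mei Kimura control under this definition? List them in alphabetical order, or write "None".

Anchor Properties Sdn Bhd, Corven GmbH, Crestway Media Ltd, Talus Capital BV

Mei holds 65% of Crestway, so Mei controls Crestway.
Mei and Crestway together hold 30% + 55% = 85% of Anchor, so Mei controls Anchor.
Crestway and Anchor together hold 49% + 51% = 100% of Corven, so Mei controls Corven.
Mei and Crestway together hold 10% + 30% = 40% of Talus, so Mei controls Talus.
No other company's threshold is met.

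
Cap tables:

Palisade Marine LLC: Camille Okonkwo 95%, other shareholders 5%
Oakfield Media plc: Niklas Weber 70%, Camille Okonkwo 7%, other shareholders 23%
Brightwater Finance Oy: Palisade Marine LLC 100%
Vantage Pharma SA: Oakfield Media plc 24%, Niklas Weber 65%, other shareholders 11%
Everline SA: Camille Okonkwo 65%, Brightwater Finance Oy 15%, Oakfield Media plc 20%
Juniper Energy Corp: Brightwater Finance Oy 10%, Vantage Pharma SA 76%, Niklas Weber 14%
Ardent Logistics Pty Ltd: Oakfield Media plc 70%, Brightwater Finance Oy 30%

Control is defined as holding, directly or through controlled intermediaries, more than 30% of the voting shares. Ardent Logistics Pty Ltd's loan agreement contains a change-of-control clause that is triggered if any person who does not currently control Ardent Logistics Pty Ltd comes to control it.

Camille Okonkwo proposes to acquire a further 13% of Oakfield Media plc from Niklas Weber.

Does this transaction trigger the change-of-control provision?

No

The purchase adds only to Camille's holdings (Niklas's stake shrinks), so Camille is the only person who could newly come to control Ardent.
Camille holds 95% of Palisade, so Camille controls Palisade.
Palisade holds 100% of Brightwater, so Camille controls Brightwater.
Camille and Brightwater together hold 65% + 15% = 80% of Everline, so Camille controls Everline.
In Ardent, Camille's side holds only 30%, not > 30%.
So before the transaction, Camille does not control Ardent.
After the purchase, Camille's direct stake in Oakfield rises to 7% + 13% = 20%, and Niklas's stake falls to 57%.
Camille's side now holds 20% of Oakfield, not > 30%, so Camille still does not control Oakfield.
After the transaction, Camille's side holds 30% of Ardent, not > 30%, so Camille still does not control Ardent.
No new person acquires control, so the clause is not triggered.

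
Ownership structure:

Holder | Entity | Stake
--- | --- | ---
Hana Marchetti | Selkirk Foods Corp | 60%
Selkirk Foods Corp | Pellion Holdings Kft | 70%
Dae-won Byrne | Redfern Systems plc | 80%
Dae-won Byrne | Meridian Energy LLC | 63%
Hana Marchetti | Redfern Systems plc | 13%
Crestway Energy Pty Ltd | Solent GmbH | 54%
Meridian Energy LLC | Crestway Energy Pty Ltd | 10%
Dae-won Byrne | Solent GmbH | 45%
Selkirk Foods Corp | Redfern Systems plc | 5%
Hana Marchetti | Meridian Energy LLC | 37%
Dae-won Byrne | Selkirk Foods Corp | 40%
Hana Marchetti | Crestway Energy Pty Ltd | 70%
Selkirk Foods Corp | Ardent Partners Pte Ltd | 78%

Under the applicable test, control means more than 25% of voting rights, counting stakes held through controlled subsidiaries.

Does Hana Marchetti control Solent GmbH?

Yes

Hana holds 37% of Meridian, so Hana controls Meridian.
Meridian and Hana together hold 10% + 70% = 80% of Crestway, so Hana controls Crestway.
Crestway holds 54% of Solent, so Hana controls Solent.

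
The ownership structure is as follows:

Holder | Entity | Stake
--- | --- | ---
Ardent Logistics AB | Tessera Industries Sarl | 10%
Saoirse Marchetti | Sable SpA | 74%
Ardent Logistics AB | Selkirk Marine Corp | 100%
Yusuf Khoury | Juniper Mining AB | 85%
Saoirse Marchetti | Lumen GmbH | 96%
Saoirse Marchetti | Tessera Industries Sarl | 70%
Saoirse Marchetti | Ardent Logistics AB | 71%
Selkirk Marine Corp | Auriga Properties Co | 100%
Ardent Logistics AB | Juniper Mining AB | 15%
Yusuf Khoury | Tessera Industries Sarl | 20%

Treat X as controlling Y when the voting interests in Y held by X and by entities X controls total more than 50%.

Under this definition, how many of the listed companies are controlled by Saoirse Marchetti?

Saoirse holds 71% of Ardent, so Saoirse controls Ardent.
Saoirse holds 74% of Sable, so Saoirse controls Sable.
Ardent and Saoirse together hold 10% + 70% = 80% of Tessera, so Saoirse controls Tessera.
Saoirse holds 96% of Lumen, so Saoirse controls Lumen.
Ardent holds 100% of Selkirk, so Saoirse controls Selkirk.
Selkirk holds 100% of Auriga, so Saoirse controls Auriga.
No other company's threshold is met.
Saoirse controls 6 companies.

6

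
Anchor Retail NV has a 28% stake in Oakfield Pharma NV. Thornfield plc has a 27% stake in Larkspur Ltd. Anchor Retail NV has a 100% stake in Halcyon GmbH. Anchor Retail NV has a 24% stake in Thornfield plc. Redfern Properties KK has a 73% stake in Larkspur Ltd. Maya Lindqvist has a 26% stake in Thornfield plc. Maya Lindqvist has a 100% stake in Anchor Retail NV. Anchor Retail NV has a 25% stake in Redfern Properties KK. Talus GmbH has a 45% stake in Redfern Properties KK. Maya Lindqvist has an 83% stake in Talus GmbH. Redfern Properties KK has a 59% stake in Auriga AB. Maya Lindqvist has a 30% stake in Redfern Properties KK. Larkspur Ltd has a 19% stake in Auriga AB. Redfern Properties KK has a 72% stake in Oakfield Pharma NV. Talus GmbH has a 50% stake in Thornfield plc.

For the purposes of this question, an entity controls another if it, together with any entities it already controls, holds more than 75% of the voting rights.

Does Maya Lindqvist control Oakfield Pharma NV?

Yes

Maya holds 100% of Anchor, so Maya controls Anchor.
Maya holds 83% of Talus, so Maya controls Talus.
Talus and Maya and Anchor together hold 45% + 30% + 25% = 100% of Redfern, so Maya controls Redfern.
Redfern and Anchor together hold 72% + 28% = 100% of Oakfield, so Maya controls Oakfield.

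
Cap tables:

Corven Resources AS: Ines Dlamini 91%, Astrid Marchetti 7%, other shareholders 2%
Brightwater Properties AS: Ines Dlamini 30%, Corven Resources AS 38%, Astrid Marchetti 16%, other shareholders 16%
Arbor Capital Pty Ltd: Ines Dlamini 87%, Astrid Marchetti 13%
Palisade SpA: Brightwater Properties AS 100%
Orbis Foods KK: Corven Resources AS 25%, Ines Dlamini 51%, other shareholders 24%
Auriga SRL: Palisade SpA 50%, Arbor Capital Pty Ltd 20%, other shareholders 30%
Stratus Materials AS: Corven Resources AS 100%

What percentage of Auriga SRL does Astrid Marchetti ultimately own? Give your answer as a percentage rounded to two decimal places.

Astrid reaches Auriga along 3 paths.
Via Corven → Brightwater → Palisade: 7% × 38% × 100% × 50% = 1.33%.
Via Brightwater → Palisade: 16% × 100% × 50% = 8%.
Via Arbor: 13% × 20% = 2.6%.
Total: 1.33% + 8% + 2.6% = 11.93%.

11.93%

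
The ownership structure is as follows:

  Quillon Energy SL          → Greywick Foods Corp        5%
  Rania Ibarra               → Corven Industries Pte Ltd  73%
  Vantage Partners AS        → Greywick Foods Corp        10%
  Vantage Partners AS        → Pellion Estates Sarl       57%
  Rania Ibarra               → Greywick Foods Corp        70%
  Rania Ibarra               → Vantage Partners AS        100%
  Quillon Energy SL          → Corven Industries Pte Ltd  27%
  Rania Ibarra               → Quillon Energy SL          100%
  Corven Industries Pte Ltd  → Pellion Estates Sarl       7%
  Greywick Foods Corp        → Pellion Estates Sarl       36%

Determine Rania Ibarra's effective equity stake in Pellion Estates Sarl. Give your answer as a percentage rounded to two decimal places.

94.60%

Rania reaches Pellion along 6 paths.
Via Corven: 73% × 7% = 5.11%.
Via Quillon → Corven: 100% × 27% × 7% = 1.89%.
Via Vantage: 100% × 57% = 57%.
Via Greywick: 70% × 36% = 25.2%.
Via Vantage → Greywick: 100% × 10% × 36% = 3.6%.
Via Quillon → Greywick: 100% × 5% × 36% = 1.8%.
Total: 5.11% + 1.89% + 57% + 25.2% + 3.6% + 1.8% = 94.6%.
Rounded: 94.60%.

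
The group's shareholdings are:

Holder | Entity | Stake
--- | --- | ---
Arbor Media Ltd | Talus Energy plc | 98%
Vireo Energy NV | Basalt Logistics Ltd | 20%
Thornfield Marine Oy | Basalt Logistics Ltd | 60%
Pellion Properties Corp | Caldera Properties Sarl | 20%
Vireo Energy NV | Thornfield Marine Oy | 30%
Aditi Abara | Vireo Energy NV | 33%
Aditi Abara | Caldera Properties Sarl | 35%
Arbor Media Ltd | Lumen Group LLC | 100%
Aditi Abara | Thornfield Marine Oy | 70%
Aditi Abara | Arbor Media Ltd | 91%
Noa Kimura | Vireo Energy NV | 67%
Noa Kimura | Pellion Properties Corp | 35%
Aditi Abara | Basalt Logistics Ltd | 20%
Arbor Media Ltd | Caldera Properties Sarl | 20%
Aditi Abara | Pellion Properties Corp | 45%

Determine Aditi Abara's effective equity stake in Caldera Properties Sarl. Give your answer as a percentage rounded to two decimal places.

62.20%

Aditi reaches Caldera along 3 paths.
Direct stake: 35% = 35%.
Via Arbor: 91% × 20% = 18.2%.
Via Pellion: 45% × 20% = 9%.
Total: 35% + 18.2% + 9% = 62.2%.
Rounded: 62.20%.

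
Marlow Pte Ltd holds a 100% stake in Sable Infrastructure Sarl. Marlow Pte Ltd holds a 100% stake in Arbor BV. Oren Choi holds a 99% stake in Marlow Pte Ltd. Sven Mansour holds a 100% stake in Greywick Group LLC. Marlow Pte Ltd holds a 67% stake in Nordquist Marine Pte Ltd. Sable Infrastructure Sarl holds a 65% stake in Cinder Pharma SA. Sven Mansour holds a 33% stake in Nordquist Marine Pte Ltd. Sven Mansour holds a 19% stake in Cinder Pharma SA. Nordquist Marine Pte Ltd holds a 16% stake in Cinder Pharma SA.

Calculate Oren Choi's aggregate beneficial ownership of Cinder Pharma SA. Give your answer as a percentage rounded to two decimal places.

Oren reaches Cinder along 2 paths.
Via Marlow → Nordquist: 99% × 67% × 16% = 10.6128%.
Via Marlow → Sable: 99% × 100% × 65% = 64.35%.
Total: 10.6128% + 64.35% = 74.9628%.
Rounded: 74.96%.

74.96%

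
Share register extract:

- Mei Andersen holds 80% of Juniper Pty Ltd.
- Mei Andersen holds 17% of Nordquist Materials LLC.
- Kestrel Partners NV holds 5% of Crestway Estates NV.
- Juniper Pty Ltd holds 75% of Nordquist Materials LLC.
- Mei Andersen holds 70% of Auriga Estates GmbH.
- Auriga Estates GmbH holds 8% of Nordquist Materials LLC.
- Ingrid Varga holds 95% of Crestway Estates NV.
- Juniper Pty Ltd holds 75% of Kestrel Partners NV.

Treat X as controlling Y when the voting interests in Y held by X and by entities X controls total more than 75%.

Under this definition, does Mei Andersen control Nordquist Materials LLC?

Mei holds 80% of Juniper, so Mei controls Juniper.
Mei and Juniper together hold 17% + 75% = 92% of Nordquist, so Mei controls Nordquist.

Yes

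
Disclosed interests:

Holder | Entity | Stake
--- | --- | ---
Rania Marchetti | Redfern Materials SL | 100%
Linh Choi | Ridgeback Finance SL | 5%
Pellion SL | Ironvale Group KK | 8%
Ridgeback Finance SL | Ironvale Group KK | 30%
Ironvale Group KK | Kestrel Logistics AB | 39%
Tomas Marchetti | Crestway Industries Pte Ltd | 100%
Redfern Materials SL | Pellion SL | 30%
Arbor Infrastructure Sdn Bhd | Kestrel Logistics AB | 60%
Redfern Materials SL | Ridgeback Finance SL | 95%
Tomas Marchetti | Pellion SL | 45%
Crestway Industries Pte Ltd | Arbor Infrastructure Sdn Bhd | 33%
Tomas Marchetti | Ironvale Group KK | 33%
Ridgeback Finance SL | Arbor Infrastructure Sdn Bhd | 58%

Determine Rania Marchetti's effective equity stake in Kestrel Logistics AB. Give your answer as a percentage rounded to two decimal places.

Rania reaches Kestrel along 3 paths.
Via Redfern → Ridgeback → Ironvale: 100% × 95% × 30% × 39% = 11.115%.
Via Redfern → Pellion → Ironvale: 100% × 30% × 8% × 39% = 0.936%.
Via Redfern → Ridgeback → Arbor: 100% × 95% × 58% × 60% = 33.06%.
Total: 11.115% + 0.936% + 33.06% = 45.111%.
Rounded: 45.11%.

45.11%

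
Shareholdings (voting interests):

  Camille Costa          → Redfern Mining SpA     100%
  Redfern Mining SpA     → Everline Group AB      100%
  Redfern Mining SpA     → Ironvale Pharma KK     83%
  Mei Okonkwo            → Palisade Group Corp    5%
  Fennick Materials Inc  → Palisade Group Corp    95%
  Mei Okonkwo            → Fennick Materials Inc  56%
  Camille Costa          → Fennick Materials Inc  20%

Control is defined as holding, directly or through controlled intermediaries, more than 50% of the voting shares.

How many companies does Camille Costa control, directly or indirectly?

Camille holds 100% of Redfern, so Camille controls Redfern.
Redfern holds 100% of Everline, so Camille controls Everline.
Redfern holds 83% of Ironvale, so Camille controls Ironvale.
No other company's threshold is met.
Camille controls 3 companies.

3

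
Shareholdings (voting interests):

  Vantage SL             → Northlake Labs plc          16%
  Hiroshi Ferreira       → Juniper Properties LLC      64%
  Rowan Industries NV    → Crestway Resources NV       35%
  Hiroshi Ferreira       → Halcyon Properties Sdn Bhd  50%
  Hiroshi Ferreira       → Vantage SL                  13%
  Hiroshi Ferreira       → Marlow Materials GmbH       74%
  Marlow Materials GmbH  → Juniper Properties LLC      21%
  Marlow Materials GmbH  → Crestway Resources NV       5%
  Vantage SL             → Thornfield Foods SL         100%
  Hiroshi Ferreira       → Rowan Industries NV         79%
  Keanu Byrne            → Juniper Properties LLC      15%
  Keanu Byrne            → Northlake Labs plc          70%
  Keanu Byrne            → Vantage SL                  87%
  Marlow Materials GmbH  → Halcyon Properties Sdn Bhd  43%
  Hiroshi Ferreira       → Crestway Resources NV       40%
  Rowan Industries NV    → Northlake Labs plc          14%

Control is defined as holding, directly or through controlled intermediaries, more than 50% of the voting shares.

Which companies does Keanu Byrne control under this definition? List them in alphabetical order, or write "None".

Keanu holds 87% of Vantage, so Keanu controls Vantage.
Keanu and Vantage together hold 70% + 16% = 86% of Northlake, so Keanu controls Northlake.
Vantage holds 100% of Thornfield, so Keanu controls Thornfield.
No other company's threshold is met.

Northlake Labs plc, Thornfield Foods SL, Vantage SL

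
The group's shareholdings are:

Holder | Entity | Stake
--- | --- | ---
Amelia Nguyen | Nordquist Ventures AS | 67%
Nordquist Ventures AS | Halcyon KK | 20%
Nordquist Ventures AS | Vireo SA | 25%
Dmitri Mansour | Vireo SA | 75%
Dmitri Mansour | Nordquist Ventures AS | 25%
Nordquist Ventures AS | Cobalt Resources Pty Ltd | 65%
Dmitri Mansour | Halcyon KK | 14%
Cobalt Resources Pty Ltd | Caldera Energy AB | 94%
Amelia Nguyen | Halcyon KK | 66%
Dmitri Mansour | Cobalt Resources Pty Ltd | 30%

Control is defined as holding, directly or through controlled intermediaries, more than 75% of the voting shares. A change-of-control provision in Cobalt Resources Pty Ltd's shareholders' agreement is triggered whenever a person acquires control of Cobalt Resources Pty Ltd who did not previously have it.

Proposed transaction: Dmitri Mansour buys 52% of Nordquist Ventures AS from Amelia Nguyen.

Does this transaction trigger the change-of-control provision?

The purchase adds only to Dmitri's holdings (Amelia's stake shrinks), so Dmitri is the only person who could newly come to control Cobalt.
Dmitri's largest direct stake is 75% in Vireo, which does not meet the threshold, so Dmitri controls no company.
In Cobalt, Dmitri's side holds only 30%, not > 75%.
So before the transaction, Dmitri does not control Cobalt.
After the purchase, Dmitri's direct stake in Nordquist rises to 25% + 52% = 77%, and Amelia's stake falls to 15%.
Dmitri holds 77% of Nordquist, so Dmitri controls Nordquist.
Nordquist and Dmitri together hold 65% + 30% = 95% of Cobalt, so Dmitri controls Cobalt.
Dmitri did not control Cobalt before and does after, so the clause is triggered.

Yes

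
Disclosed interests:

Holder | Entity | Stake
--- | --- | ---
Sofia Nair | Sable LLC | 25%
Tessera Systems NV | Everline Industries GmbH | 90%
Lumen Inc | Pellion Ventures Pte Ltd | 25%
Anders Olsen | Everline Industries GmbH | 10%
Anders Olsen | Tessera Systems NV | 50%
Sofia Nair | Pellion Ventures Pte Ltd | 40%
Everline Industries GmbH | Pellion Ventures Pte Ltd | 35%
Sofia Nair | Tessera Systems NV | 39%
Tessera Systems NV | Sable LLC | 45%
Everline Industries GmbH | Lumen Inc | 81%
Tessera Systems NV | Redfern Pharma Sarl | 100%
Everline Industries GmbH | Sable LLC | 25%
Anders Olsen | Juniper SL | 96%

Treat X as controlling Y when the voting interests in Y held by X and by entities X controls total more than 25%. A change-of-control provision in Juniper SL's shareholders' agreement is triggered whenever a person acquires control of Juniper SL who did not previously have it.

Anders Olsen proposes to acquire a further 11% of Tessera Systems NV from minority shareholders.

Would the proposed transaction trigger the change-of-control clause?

The purchase changes only Anders's holdings, so Anders is the only person who could newly come to control Juniper.
Anders holds 96% of Juniper, so Anders controls Juniper.
So Anders already controls Juniper before the transaction.
After the purchase, Anders's direct stake in Tessera rises to 50% + 11% = 61%.
Anders controlled Juniper already, so this is not a new person acquiring control; every other person's position is unchanged or reduced.
No new person acquires control, so the clause is not triggered.

No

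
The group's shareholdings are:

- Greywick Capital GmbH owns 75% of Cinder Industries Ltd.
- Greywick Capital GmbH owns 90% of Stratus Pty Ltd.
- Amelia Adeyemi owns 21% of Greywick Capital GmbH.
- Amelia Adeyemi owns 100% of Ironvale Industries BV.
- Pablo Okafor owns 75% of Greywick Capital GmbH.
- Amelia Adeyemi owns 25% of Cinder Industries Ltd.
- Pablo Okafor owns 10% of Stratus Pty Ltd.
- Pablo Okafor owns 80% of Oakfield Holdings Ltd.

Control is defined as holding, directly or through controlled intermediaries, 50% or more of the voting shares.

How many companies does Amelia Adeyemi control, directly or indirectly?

Amelia holds 100% of Ironvale, so Amelia controls Ironvale.
No other company's threshold is met.
Amelia controls 1 company.

1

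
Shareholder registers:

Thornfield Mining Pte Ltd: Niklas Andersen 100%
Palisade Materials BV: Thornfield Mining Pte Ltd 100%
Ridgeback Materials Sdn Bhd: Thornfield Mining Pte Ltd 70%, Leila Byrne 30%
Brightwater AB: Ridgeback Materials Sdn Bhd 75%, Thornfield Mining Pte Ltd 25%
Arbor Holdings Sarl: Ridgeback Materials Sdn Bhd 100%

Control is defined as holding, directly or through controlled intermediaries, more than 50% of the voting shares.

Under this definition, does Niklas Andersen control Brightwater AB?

Niklas holds 100% of Thornfield, so Niklas controls Thornfield.
Thornfield holds 70% of Ridgeback, so Niklas controls Ridgeback.
Ridgeback and Thornfield together hold 75% + 25% = 100% of Brightwater, so Niklas controls Brightwater.

Yes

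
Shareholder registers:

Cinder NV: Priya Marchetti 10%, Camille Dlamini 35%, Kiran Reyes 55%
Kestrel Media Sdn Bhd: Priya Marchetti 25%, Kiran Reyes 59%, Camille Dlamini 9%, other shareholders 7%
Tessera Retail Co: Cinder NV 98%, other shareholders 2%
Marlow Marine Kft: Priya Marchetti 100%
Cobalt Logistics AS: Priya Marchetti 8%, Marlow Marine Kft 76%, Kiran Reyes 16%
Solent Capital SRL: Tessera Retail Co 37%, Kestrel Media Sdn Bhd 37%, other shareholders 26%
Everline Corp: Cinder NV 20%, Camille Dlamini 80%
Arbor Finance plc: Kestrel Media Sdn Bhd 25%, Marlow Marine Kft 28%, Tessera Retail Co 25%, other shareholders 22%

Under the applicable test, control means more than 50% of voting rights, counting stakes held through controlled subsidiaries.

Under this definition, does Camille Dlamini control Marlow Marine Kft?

Camille holds 80% of Everline, so Camille controls Everline.
Neither Camille nor any entity Camille controls holds any voting interest in Marlow.
So Camille does not control Marlow.

No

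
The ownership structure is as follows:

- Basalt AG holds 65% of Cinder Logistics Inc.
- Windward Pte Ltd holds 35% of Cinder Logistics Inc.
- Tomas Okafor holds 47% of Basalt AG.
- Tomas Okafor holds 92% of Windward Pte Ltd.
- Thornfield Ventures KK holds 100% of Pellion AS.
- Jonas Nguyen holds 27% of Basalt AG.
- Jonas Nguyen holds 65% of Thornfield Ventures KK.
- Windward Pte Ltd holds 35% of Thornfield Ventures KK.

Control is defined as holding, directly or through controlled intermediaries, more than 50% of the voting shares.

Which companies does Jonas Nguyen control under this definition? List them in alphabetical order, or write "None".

Pellion AS, Thornfield Ventures KK

Jonas holds 65% of Thornfield, so Jonas controls Thornfield.
Thornfield holds 100% of Pellion, so Jonas controls Pellion.
No other company's threshold is met.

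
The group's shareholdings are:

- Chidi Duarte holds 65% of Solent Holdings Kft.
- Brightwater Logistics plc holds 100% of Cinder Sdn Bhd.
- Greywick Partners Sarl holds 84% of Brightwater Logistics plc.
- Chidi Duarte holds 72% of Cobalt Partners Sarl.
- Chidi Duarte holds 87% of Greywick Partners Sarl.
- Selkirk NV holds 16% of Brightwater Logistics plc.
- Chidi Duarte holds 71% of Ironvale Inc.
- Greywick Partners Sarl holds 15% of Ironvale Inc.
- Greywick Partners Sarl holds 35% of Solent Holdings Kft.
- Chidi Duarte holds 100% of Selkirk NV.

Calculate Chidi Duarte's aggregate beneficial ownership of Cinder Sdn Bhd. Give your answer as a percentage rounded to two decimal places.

Chidi reaches Cinder along 2 paths.
Via Greywick → Brightwater: 87% × 84% × 100% = 73.08%.
Via Selkirk → Brightwater: 100% × 16% × 100% = 16%.
Total: 73.08% + 16% = 89.08%.

89.08%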